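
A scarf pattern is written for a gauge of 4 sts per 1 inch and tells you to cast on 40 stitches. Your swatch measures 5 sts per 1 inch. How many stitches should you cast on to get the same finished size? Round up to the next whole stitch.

Cast on 50 stitches.

Scale factor = 5 / 4 = 1.250.
40 × 5 / 4 = 50.00 sts.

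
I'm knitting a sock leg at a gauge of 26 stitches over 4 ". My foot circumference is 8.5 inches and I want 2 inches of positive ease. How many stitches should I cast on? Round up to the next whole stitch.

Finished = 8.5 + 2 = 10.5 in.
26 / 4 = 6.5 sts per inch.
10.50 × 6.5 = 68.25 sts.
→ 69 sts.

69 stitches.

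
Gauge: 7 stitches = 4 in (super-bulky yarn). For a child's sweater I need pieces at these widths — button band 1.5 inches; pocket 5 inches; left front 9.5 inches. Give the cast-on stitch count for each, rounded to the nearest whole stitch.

Rate = 7/4 = 1.75 sts per in.
button band: 1.5 × 1.75 = 2.62 → 3.
pocket: 5 × 1.75 = 8.75 → 9.
left front: 9.5 × 1.75 = 16.62 → 17.

button band 3; pocket 9; left front 17.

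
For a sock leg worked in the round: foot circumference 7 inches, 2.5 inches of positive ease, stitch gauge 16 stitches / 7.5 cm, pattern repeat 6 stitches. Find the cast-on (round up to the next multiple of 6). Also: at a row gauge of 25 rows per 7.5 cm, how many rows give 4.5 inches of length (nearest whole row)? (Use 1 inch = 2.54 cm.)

Finished = 7 + 2.5 = 9.5 inches.
9.5 inches × 2.54 = 24.13 cm.
16/7.5 = 2.133 sts per cm; 24.13 × 2.133 = 51.48 sts.
Next multiple of 6 → 54.
4.5 inches = 11.43 cm; × 3.333 = 38.10 → 38 rows.

Cast on 54 stitches; work 38 rows.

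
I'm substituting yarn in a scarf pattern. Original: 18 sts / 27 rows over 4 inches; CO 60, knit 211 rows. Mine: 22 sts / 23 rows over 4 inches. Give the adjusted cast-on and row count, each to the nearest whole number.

Stitches: 60 × 22/18 = 73.33 → 73.
Rows: 211 × 23/27 = 179.74 → 180.

Cast on 73 stitches; work 180 rows.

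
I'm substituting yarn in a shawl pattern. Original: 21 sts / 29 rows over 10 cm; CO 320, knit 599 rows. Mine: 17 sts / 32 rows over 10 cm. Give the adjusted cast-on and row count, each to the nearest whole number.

Cast on 259 stitches; work 661 rows.

Stitches: 320 × 17/21 = 259.05 → 259.
Rows: 599 × 32/29 = 660.97 → 661.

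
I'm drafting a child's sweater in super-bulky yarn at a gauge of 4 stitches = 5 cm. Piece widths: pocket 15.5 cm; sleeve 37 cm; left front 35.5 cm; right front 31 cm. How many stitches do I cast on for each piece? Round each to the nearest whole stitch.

Rate = 4/5 = 0.8 sts per cm.
pocket: 15.5 × 0.8 = 12.40 → 12.
sleeve: 37 × 0.8 = 29.60 → 30.
left front: 35.5 × 0.8 = 28.40 → 28.
right front: 31 × 0.8 = 24.80 → 25.

pocket 12; sleeve 30; left front 28; right front 25.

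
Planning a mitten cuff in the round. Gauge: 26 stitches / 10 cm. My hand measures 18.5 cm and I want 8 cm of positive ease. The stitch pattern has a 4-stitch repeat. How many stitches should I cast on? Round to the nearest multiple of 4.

68 stitches.

Finished = 18.5 + 8 = 26.5 cm.
26 / 10 = 2.6 sts/cm.
26.5 × 2.6 = 68.90 sts.
Nearest multiple of 4: 68.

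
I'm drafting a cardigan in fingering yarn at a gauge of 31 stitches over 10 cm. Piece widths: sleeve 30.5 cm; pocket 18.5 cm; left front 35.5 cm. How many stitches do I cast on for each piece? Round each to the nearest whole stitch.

Rate = 31/10 = 3.1 sts per cm.
sleeve: 30.5 × 3.1 = 94.55 → 95.
pocket: 18.5 × 3.1 = 57.35 → 57.
left front: 35.5 × 3.1 = 110.05 → 110.

sleeve 95; pocket 57; left front 110.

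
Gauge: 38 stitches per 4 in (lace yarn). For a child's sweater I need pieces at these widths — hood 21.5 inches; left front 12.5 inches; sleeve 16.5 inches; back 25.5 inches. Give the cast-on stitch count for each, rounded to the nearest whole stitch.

Rate = 38/4 = 9.5 sts per in.
hood: 21.5 × 9.5 = 204.25 → 204.
left front: 12.5 × 9.5 = 118.75 → 119.
sleeve: 16.5 × 9.5 = 156.75 → 157.
back: 25.5 × 9.5 = 242.25 → 242.

hood 204; left front 119; sleeve 157; back 242.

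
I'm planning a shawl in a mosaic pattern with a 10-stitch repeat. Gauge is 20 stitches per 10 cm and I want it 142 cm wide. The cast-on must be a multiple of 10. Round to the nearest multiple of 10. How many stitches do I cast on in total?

CO 280 sts.

20 / 10 = 2 sts per cm.
142 × 2 = 284.00 sts.
Nearest multiple of 10: 280.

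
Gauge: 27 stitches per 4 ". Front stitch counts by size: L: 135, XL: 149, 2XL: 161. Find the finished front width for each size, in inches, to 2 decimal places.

L 20.00 inches; XL 22.07 inches; 2XL 23.85 inches.

27/4 = 6.75 sts per in.
L: 135 / 6.75 = 20.000 → 20.00 in.
XL: 149 / 6.75 = 22.074 → 22.07 in.
2XL: 161 / 6.75 = 23.852 → 23.85 in.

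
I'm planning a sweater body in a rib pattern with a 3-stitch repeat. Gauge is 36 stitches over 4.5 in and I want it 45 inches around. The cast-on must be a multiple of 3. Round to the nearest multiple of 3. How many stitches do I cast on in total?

36 / 4.5 = 8 sts per inch.
45 × 8 = 360.00 sts.
Nearest multiple of 3: 360.

Cast on 360 stitches.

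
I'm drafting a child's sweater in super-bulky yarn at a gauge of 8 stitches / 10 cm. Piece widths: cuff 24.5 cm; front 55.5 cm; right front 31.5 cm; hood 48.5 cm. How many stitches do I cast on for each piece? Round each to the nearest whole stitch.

cuff 20; front 44; right front 25; hood 39.

Rate = 8/10 = 0.8 sts per cm.
cuff: 24.5 × 0.8 = 19.60 → 20.
front: 55.5 × 0.8 = 44.40 → 44.
right front: 31.5 × 0.8 = 25.20 → 25.
hood: 48.5 × 0.8 = 38.80 → 39.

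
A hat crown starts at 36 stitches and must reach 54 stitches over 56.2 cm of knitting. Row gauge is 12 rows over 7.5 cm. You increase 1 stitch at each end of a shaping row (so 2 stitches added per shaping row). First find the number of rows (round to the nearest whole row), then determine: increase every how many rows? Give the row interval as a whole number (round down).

Rows = 56.2 × 1.6 = 89.9 → 90 rows.
Stitches to add: 18 → 9 shaping rows (at 2 st each).
90 / 9 = 10.00 → every 10 rows.

Increase every 10th row.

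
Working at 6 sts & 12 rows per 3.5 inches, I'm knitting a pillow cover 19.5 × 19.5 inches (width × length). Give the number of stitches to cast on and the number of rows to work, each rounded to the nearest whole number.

Stitch gauge = 6/3.5 = 1.714 sts/in; 19.5 × 1.714 = 33.43 → 33 sts.
Row gauge = 12/3.5 = 3.429 rows/in; 19.5 × 3.429 = 66.86 → 67 rows.

Cast on 33 stitches and work 67 rows.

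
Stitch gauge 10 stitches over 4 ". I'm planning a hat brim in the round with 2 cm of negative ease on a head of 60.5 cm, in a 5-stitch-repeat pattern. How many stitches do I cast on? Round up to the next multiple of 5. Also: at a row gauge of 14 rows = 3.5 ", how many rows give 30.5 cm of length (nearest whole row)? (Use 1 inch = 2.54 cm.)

Cast on 60 stitches; work 48 rows.

Finished = 60.5 − 2 = 58.5 cm.
58.5 cm × 1/2.54 = 23.03 inches.
10/4 = 2.5 sts per in; 23.03 × 2.5 = 57.58 sts.
Next multiple of 5 → 60.
30.5 cm = 12.01 inches; × 4 = 48.03 → 48 rows.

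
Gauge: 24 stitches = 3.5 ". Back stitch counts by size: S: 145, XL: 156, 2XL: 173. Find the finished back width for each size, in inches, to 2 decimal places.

S 21.15 inches; XL 22.75 inches; 2XL 25.23 inches.

24/3.5 = 6.857 sts per in.
S: 145 / 6.857 = 21.146 → 21.15 in.
XL: 156 / 6.857 = 22.750 → 22.75 in.
2XL: 173 / 6.857 = 25.229 → 25.23 in.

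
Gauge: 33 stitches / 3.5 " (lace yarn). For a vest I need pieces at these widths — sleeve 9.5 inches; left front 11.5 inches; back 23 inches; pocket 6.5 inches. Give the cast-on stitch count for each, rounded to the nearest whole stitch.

sleeve 90; left front 108; back 217; pocket 61.

Rate = 33/3.5 = 9.429 sts per in.
sleeve: 9.5 × 9.429 = 89.57 → 90.
left front: 11.5 × 9.429 = 108.43 → 108.
back: 23 × 9.429 = 216.86 → 217.
pocket: 6.5 × 9.429 = 61.29 → 61.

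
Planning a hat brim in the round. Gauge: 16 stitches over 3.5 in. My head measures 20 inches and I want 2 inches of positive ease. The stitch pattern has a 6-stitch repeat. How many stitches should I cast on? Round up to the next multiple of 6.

Finished = 20 + 2 = 22 inches.
16 / 3.5 = 4.571 sts/in.
22 × 4.571 = 100.57 sts.
Next multiple of 6: 102.

102 stitches.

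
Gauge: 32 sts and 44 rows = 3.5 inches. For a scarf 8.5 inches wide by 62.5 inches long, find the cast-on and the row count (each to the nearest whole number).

Stitch gauge = 32/3.5 = 9.143 sts/in; 8.5 × 9.143 = 77.71 → 78 sts.
Row gauge = 44/3.5 = 12.571 rows/in; 62.5 × 12.571 = 785.71 → 786 rows.

Cast on 78 stitches and work 786 rows.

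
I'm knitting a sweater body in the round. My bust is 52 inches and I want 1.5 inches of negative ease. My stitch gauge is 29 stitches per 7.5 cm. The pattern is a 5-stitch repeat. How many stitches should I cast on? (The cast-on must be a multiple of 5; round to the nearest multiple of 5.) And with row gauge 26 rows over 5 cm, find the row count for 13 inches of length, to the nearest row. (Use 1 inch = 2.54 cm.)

Finished = 52 − 1.5 = 50.5 inches.
50.5 inches × 2.54 = 128.27 cm.
29/7.5 = 3.867 sts per cm; 128.27 × 3.867 = 495.98 sts.
Nearest multiple of 5 → 495.
13 inches = 33.02 cm; × 5.2 = 171.70 → 172 rows.

Cast on 495 stitches; work 172 rows.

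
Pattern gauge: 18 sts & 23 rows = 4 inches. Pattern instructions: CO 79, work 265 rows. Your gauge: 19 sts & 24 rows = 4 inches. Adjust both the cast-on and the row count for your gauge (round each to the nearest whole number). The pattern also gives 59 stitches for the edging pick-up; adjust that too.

Cast on 83 stitches; work 277 rows; edging pick-up 62 stitches.

Stitches: 79 × 19/18 = 83.39 → 83.
Rows: 265 × 24/23 = 276.52 → 277.
edging pick-up: 59 × 19/18 = 62.28 → 62.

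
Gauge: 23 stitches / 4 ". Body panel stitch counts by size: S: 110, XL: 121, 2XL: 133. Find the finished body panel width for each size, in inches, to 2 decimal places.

S 19.13 inches; XL 21.04 inches; 2XL 23.13 inches.

23/4 = 5.75 sts per in.
S: 110 / 5.75 = 19.130 → 19.13 in.
XL: 121 / 5.75 = 21.043 → 21.04 in.
2XL: 133 / 5.75 = 23.130 → 23.13 in.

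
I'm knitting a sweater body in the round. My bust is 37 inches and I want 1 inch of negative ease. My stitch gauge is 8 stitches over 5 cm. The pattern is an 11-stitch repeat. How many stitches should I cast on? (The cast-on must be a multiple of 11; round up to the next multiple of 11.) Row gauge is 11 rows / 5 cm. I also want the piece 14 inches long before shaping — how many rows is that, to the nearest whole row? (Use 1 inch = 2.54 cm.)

Finished = 37 − 1 = 36 inches.
36 inches × 2.54 = 91.44 cm.
8/5 = 1.6 sts per cm; 91.44 × 1.6 = 146.30 sts.
Next multiple of 11 → 154.
14 inches = 35.56 cm; × 2.2 = 78.23 → 78 rows.

Cast on 154 stitches; work 78 rows.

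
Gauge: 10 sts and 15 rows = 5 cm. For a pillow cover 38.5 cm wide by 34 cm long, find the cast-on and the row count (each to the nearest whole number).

Cast on 77 stitches and work 102 rows.

Stitch gauge = 10/5 = 2 sts/cm; 38.5 × 2 = 77.00 → 77 sts.
Row gauge = 15/5 = 3 rows/cm; 34 × 3 = 102.00 → 102 rows.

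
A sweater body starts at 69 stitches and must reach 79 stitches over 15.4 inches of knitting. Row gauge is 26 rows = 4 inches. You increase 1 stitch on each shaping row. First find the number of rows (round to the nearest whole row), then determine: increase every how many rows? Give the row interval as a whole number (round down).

Increase every 10th row.

Rows = 15.4 × 6.5 = 100.1 → 100 rows.
Stitches to add: 10 → 10 shaping rows (at 1 st each).
100 / 10 = 10.00 → every 10 rows.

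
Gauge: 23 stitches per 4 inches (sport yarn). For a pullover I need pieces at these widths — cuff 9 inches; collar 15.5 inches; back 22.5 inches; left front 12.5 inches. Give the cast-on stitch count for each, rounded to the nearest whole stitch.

cuff 52; collar 89; back 129; left front 72.

Rate = 23/4 = 5.75 sts per in.
cuff: 9 × 5.75 = 51.75 → 52.
collar: 15.5 × 5.75 = 89.12 → 89.
back: 22.5 × 5.75 = 129.38 → 129.
left front: 12.5 × 5.75 = 71.88 → 72.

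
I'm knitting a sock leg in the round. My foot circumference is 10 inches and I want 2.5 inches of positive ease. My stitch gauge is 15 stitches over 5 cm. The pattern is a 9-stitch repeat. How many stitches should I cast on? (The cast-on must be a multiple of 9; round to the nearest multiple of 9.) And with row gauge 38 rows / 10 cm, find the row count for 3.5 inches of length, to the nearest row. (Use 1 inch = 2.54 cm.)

Finished = 10 + 2.5 = 12.5 inches.
12.5 inches × 2.54 = 31.75 cm.
15/5 = 3 sts per cm; 31.75 × 3 = 95.25 sts.
Nearest multiple of 9 → 99.
3.5 inches = 8.89 cm; × 3.8 = 33.78 → 34 rows.

Cast on 99 stitches; work 34 rows.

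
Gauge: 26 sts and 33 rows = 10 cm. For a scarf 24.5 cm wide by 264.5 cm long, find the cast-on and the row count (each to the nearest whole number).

Stitch gauge = 26/10 = 2.6 sts/cm; 24.5 × 2.6 = 63.70 → 64 sts.
Row gauge = 33/10 = 3.3 rows/cm; 264.5 × 3.3 = 872.85 → 873 rows.

Cast on 64 stitches and work 873 rows.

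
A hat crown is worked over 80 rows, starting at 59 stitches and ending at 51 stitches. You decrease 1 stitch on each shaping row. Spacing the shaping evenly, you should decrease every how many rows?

Decrease every 10th row.

Stitches to remove: |51 − 59| = 8.
Shaping rows needed: 8 / 1 = 8.
80 rows / 8 = every 10 rows.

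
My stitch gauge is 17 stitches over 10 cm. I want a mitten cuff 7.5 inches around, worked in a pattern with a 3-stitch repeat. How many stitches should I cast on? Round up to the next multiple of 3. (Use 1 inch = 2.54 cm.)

33 stitches.

7.5 in = 7.5 × 2.54 = 19.05 cm.
17 / 10 = 1.7 sts/cm.
19.05 × 1.7 = 32.38 sts.
→ 33.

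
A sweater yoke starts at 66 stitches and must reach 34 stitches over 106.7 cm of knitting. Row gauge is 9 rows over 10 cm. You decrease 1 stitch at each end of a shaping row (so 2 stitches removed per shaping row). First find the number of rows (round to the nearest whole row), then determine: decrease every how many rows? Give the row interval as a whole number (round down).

Decrease every 6th row.

Rows = 106.7 × 0.9 = 96.0 → 96 rows.
Stitches to remove: 32 → 16 shaping rows (at 2 st each).
96 / 16 = 6.00 → every 6 rows.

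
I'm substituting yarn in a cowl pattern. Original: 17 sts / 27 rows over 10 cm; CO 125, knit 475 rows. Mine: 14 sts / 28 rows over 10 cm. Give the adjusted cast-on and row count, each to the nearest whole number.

Cast on 103 stitches; work 493 rows.

Stitches: 125 × 14/17 = 102.94 → 103.
Rows: 475 × 28/27 = 492.59 → 493.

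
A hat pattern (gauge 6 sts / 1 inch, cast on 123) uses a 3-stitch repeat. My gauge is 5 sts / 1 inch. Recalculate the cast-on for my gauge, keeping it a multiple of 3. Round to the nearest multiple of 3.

123 × 5 / 6 = 102.50.
Nearest multiple of 3: 102.

CO 102 sts.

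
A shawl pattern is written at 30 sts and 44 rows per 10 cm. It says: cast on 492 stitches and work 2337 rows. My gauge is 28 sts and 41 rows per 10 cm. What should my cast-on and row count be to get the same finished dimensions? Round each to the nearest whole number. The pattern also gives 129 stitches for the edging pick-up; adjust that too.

Stitches: 492 × 28/30 = 459.20 → 459.
Rows: 2337 × 41/44 = 2177.66 → 2178.
edging pick-up: 129 × 28/30 = 120.40 → 120.

Cast on 459 stitches; work 2178 rows; edging pick-up 120 stitches.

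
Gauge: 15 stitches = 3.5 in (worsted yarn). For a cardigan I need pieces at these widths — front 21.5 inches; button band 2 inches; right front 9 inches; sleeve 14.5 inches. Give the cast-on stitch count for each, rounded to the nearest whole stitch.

front 92; button band 9; right front 39; sleeve 62.

Rate = 15/3.5 = 4.286 sts per in.
front: 21.5 × 4.286 = 92.14 → 92.
button band: 2 × 4.286 = 8.57 → 9.
right front: 9 × 4.286 = 38.57 → 39.
sleeve: 14.5 × 4.286 = 62.14 → 62.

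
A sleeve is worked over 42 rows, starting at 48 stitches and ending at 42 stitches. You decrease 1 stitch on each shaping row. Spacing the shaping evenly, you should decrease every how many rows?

Decrease every 7th row.

Stitches to remove: |42 − 48| = 6.
Shaping rows needed: 6 / 1 = 6.
42 rows / 6 = every 7 rows.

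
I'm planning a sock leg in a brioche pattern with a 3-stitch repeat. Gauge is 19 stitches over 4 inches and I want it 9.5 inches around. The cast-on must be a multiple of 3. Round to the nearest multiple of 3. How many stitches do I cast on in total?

19 / 4 = 4.75 sts per inch.
9.5 × 4.75 = 45.12 sts.
Nearest multiple of 3: 45.

CO 45 sts.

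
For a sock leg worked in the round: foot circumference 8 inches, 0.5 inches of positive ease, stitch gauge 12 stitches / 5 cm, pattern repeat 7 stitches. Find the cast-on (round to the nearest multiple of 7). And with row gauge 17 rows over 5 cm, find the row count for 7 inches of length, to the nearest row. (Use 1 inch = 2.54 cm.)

Finished = 8 + 0.5 = 8.5 inches.
8.5 inches × 2.54 = 21.59 cm.
12/5 = 2.4 sts per cm; 21.59 × 2.4 = 51.82 sts.
Nearest multiple of 7 → 49.
7 inches = 17.78 cm; × 3.4 = 60.45 → 60 rows.

Cast on 49 stitches; work 60 rows.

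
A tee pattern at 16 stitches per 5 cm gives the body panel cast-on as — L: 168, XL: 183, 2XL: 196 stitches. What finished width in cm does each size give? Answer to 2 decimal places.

L 52.50 cm; XL 57.19 cm; 2XL 61.25 cm.

16/5 = 3.2 sts per cm.
L: 168 / 3.2 = 52.500 → 52.50 cm.
XL: 183 / 3.2 = 57.188 → 57.19 cm.
2XL: 196 / 3.2 = 61.250 → 61.25 cm.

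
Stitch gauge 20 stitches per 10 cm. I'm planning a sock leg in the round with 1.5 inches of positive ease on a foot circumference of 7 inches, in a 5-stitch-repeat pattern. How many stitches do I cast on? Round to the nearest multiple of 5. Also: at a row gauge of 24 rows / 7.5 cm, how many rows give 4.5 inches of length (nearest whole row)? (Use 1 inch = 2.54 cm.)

Cast on 45 stitches; work 37 rows.

Finished = 7 + 1.5 = 8.5 inches.
8.5 inches × 2.54 = 21.59 cm.
20/10 = 2 sts per cm; 21.59 × 2 = 43.18 sts.
Nearest multiple of 5 → 45.
4.5 inches = 11.43 cm; × 3.2 = 36.58 → 37 rows.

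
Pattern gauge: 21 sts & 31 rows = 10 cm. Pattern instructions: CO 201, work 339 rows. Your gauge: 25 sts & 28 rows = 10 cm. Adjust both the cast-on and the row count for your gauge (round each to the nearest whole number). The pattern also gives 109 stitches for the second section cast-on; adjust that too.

Stitches: 201 × 25/21 = 239.29 → 239.
Rows: 339 × 28/31 = 306.19 → 306.
second section cast-on: 109 × 25/21 = 129.76 → 130.

Cast on 239 stitches; work 306 rows; second section cast-on 130 stitches.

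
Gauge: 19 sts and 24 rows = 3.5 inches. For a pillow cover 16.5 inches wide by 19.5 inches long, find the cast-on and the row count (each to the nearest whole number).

Cast on 90 stitches and work 134 rows.

Stitch gauge = 19/3.5 = 5.429 sts/in; 16.5 × 5.429 = 89.57 → 90 sts.
Row gauge = 24/3.5 = 6.857 rows/in; 19.5 × 6.857 = 133.71 → 134 rows.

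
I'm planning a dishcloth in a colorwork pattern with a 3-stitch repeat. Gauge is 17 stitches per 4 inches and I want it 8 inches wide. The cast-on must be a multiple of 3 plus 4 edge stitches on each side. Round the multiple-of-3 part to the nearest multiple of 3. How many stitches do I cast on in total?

Cast on 35 stitches.

17 / 4 = 4.25 sts per inch.
8 × 4.25 = 34.00 sts.
Less 8 edge sts → 26.00 for the repeat.
Nearest multiple of 3: 27.
Add back 8 edge sts → 35.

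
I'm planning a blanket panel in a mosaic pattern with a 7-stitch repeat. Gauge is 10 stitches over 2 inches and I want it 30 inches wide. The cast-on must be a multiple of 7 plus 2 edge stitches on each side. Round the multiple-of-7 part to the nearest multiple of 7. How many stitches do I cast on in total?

151 stitches.

10 / 2 = 5 sts per inch.
30 × 5 = 150.00 sts.
Less 4 edge sts → 146.00 for the repeat.
Nearest multiple of 7: 147.
Add back 4 edge sts → 151.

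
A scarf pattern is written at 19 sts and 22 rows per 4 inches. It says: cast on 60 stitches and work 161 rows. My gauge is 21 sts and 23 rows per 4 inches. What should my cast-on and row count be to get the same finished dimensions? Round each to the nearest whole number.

Stitches: 60 × 21/19 = 66.32 → 66.
Rows: 161 × 23/22 = 168.32 → 168.

Cast on 66 stitches; work 168 rows.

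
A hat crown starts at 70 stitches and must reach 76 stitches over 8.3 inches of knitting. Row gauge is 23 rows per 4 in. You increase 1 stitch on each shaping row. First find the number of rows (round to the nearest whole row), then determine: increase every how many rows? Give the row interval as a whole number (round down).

Rows = 8.3 × 5.75 = 47.7 → 48 rows.
Stitches to add: 6 → 6 shaping rows (at 1 st each).
48 / 6 = 8.00 → every 8 rows.

Increase every 8th row.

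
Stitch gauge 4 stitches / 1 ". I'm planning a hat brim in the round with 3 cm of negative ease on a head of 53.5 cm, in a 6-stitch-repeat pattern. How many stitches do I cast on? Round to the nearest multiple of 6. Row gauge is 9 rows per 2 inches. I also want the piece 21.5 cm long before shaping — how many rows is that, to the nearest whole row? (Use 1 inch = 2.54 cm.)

Finished = 53.5 − 3 = 50.5 cm.
50.5 cm × 1/2.54 = 19.88 inches.
4/1 = 4 sts per in; 19.88 × 4 = 79.53 sts.
Nearest multiple of 6 → 78.
21.5 cm = 8.46 inches; × 4.5 = 38.09 → 38 rows.

Cast on 78 stitches; work 38 rows.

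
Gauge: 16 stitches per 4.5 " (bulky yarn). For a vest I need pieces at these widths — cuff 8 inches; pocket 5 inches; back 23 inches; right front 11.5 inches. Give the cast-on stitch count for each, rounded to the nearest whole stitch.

Rate = 16/4.5 = 3.556 sts per in.
cuff: 8 × 3.556 = 28.44 → 28.
pocket: 5 × 3.556 = 17.78 → 18.
back: 23 × 3.556 = 81.78 → 82.
right front: 11.5 × 3.556 = 40.89 → 41.

cuff 28; pocket 18; back 82; right front 41.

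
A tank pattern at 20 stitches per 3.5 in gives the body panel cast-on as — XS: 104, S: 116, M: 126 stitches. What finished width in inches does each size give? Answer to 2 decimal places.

20/3.5 = 5.714 sts per in.
XS: 104 / 5.714 = 18.200 → 18.20 in.
S: 116 / 5.714 = 20.300 → 20.30 in.
M: 126 / 5.714 = 22.050 → 22.05 in.

XS 18.20 inches; S 20.30 inches; M 22.05 inches.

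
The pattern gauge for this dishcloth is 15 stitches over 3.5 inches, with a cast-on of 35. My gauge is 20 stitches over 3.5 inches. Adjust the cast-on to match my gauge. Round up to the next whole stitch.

Scale factor = 20 / 15 = 1.333.
35 × 20 / 15 = 46.67 sts.
→ 47 sts.

Cast on 47 stitches.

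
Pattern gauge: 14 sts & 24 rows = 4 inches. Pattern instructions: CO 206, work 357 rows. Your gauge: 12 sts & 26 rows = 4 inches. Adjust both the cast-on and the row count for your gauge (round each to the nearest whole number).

Cast on 177 stitches; work 387 rows.

Stitches: 206 × 12/14 = 176.57 → 177.
Rows: 357 × 26/24 = 386.75 → 387.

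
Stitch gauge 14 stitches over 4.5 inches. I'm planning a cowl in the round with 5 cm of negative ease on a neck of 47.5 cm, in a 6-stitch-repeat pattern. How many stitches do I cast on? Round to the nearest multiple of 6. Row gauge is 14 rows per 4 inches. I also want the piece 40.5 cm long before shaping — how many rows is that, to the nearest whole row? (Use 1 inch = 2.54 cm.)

Finished = 47.5 − 5 = 42.5 cm.
42.5 cm × 1/2.54 = 16.73 inches.
14/4.5 = 3.111 sts per in; 16.73 × 3.111 = 52.06 sts.
Nearest multiple of 6 → 54.
40.5 cm = 15.94 inches; × 3.5 = 55.81 → 56 rows.

Cast on 54 stitches; work 56 rows.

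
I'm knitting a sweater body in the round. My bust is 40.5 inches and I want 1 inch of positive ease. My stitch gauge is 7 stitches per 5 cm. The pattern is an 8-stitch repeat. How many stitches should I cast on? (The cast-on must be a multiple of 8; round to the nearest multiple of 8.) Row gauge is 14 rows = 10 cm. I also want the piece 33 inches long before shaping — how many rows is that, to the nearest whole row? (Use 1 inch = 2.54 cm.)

Finished = 40.5 + 1 = 41.5 inches.
41.5 inches × 2.54 = 105.41 cm.
7/5 = 1.4 sts per cm; 105.41 × 1.4 = 147.57 sts.
Nearest multiple of 8 → 144.
33 inches = 83.82 cm; × 1.4 = 117.35 → 117 rows.

Cast on 144 stitches; work 117 rows.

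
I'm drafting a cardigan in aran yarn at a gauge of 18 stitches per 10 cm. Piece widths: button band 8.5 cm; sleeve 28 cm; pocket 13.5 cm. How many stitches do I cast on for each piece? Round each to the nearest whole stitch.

button band 15; sleeve 50; pocket 24.

Rate = 18/10 = 1.8 sts per cm.
button band: 8.5 × 1.8 = 15.30 → 15.
sleeve: 28 × 1.8 = 50.40 → 50.
pocket: 13.5 × 1.8 = 24.30 → 24.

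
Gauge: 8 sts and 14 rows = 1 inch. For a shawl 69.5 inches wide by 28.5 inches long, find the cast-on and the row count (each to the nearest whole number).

Cast on 556 stitches and work 399 rows.

Stitch gauge = 8/1 = 8 sts/in; 69.5 × 8 = 556.00 → 556 sts.
Row gauge = 14/1 = 14 rows/in; 28.5 × 14 = 399.00 → 399 rows.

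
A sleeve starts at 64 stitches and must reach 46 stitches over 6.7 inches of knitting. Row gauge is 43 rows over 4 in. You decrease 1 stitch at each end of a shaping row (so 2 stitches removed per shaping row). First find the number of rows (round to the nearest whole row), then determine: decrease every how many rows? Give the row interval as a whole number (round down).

Rows = 6.7 × 10.75 = 72.0 → 72 rows.
Stitches to remove: 18 → 9 shaping rows (at 2 st each).
72 / 9 = 8.00 → every 8 rows.

Decrease every 8th row.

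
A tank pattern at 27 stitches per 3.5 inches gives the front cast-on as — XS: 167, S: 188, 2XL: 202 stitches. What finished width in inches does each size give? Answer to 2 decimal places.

XS 21.65 inches; S 24.37 inches; 2XL 26.19 inches.

27/3.5 = 7.714 sts per in.
XS: 167 / 7.714 = 21.648 → 21.65 in.
S: 188 / 7.714 = 24.370 → 24.37 in.
2XL: 202 / 7.714 = 26.185 → 26.19 in.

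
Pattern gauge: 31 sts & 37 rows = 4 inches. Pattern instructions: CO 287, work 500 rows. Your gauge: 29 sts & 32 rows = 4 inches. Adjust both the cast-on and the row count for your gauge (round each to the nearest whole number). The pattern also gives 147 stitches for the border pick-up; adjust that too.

Stitches: 287 × 29/31 = 268.48 → 268.
Rows: 500 × 32/37 = 432.43 → 432.
border pick-up: 147 × 29/31 = 137.52 → 138.

Cast on 268 stitches; work 432 rows; border pick-up 138 stitches.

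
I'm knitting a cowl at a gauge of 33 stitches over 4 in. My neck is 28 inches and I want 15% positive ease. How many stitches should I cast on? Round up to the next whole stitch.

Finished = 28 × 1.15 = 32.20 in.
33 / 4 = 8.25 sts per inch.
32.20 × 8.25 = 265.65 sts.
→ 266 sts.

CO 266 sts.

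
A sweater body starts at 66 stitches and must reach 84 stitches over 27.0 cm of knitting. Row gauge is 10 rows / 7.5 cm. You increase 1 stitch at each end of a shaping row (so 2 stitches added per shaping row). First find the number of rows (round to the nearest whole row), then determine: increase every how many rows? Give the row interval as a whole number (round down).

Increase every 4th row.

Rows = 27.0 × 1.333 = 36.0 → 36 rows.
Stitches to add: 18 → 9 shaping rows (at 2 st each).
36 / 9 = 4.00 → every 4 rows.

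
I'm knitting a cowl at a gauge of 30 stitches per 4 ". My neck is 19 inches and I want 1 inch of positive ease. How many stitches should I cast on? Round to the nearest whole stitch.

CO 150 sts.

Finished = 19 + 1 = 20 in.
30 / 4 = 7.5 sts per inch.
20.00 × 7.5 = 150.00 sts.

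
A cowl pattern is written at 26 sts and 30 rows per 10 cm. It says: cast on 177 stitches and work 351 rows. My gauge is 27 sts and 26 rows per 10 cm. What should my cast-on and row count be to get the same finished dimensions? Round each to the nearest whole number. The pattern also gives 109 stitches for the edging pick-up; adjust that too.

Stitches: 177 × 27/26 = 183.81 → 184.
Rows: 351 × 26/30 = 304.20 → 304.
edging pick-up: 109 × 27/26 = 113.19 → 113.

Cast on 184 stitches; work 304 rows; edging pick-up 113 stitches.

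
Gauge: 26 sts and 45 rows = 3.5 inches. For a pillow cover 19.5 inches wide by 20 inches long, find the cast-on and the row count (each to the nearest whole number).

Cast on 145 stitches and work 257 rows.

Stitch gauge = 26/3.5 = 7.429 sts/in; 19.5 × 7.429 = 144.86 → 145 sts.
Row gauge = 45/3.5 = 12.857 rows/in; 20 × 12.857 = 257.14 → 257 rows.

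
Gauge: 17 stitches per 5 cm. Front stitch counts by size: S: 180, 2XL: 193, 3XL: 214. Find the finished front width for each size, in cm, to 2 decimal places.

S 52.94 cm; 2XL 56.76 cm; 3XL 62.94 cm.

17/5 = 3.4 sts per cm.
S: 180 / 3.4 = 52.941 → 52.94 cm.
2XL: 193 / 3.4 = 56.765 → 56.76 cm.
3XL: 214 / 3.4 = 62.941 → 62.94 cm.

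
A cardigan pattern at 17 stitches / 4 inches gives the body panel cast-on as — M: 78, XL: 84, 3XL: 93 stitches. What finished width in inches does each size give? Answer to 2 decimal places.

M 18.35 inches; XL 19.76 inches; 3XL 21.88 inches.

17/4 = 4.25 sts per in.
M: 78 / 4.25 = 18.353 → 18.35 in.
XL: 84 / 4.25 = 19.765 → 19.76 in.
3XL: 93 / 4.25 = 21.882 → 21.88 in.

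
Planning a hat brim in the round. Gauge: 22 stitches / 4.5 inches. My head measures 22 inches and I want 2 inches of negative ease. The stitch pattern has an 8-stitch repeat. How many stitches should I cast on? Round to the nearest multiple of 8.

Finished = 22 − 2 = 20 inches.
22 / 4.5 = 4.889 sts/in.
20 × 4.889 = 97.78 sts.
Nearest multiple of 8: 96.

96 stitches.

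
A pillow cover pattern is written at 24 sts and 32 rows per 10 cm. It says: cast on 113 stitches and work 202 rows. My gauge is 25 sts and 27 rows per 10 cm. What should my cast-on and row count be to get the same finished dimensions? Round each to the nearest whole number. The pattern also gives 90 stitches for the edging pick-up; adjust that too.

Cast on 118 stitches; work 170 rows; edging pick-up 94 stitches.

Stitches: 113 × 25/24 = 117.71 → 118.
Rows: 202 × 27/32 = 170.44 → 170.
edging pick-up: 90 × 25/24 = 93.75 → 94.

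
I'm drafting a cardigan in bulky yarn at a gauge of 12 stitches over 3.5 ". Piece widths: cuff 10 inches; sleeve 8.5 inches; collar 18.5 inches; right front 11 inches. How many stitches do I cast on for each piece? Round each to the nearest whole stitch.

cuff 34; sleeve 29; collar 63; right front 38.

Rate = 12/3.5 = 3.429 sts per in.
cuff: 10 × 3.429 = 34.29 → 34.
sleeve: 8.5 × 3.429 = 29.14 → 29.
collar: 18.5 × 3.429 = 63.43 → 63.
right front: 11 × 3.429 = 37.71 → 38.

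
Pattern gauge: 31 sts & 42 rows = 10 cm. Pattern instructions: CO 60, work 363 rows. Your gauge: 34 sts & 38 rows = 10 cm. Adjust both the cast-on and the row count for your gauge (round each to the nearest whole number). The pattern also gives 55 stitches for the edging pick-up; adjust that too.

Stitches: 60 × 34/31 = 65.81 → 66.
Rows: 363 × 38/42 = 328.43 → 328.
edging pick-up: 55 × 34/31 = 60.32 → 60.

Cast on 66 stitches; work 328 rows; edging pick-up 60 stitches.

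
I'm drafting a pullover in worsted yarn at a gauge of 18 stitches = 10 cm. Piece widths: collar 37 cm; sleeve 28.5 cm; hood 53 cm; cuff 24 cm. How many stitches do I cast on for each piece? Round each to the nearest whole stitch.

Rate = 18/10 = 1.8 sts per cm.
collar: 37 × 1.8 = 66.60 → 67.
sleeve: 28.5 × 1.8 = 51.30 → 51.
hood: 53 × 1.8 = 95.40 → 95.
cuff: 24 × 1.8 = 43.20 → 43.

collar 67; sleeve 51; hood 95; cuff 43.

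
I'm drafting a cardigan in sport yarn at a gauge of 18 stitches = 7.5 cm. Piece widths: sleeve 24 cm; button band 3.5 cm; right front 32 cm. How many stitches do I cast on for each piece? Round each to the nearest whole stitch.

sleeve 58; button band 8; right front 77.

Rate = 18/7.5 = 2.4 sts per cm.
sleeve: 24 × 2.4 = 57.60 → 58.
button band: 3.5 × 2.4 = 8.40 → 8.
right front: 32 × 2.4 = 76.80 → 77.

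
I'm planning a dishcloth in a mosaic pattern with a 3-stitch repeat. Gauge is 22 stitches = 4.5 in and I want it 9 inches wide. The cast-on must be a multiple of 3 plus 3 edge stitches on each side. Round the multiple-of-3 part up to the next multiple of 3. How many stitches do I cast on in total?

CO 45 sts.

22 / 4.5 = 4.889 sts per inch.
9 × 4.889 = 44.00 sts.
Less 6 edge sts → 38.00 for the repeat.
Next multiple of 3: 39.
Add back 6 edge sts → 45.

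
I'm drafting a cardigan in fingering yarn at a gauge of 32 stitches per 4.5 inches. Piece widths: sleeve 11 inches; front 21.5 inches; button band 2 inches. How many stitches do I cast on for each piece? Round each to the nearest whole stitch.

Rate = 32/4.5 = 7.111 sts per in.
sleeve: 11 × 7.111 = 78.22 → 78.
front: 21.5 × 7.111 = 152.89 → 153.
button band: 2 × 7.111 = 14.22 → 14.

sleeve 78; front 153; button band 14.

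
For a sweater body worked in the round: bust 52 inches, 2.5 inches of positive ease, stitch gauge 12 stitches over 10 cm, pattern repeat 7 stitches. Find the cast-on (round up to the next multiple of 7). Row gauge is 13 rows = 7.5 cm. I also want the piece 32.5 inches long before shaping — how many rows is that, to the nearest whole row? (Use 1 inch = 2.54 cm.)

Cast on 168 stitches; work 143 rows.

Finished = 52 + 2.5 = 54.5 inches.
54.5 inches × 2.54 = 138.43 cm.
12/10 = 1.2 sts per cm; 138.43 × 1.2 = 166.12 sts.
Next multiple of 7 → 168.
32.5 inches = 82.55 cm; × 1.733 = 143.09 → 143 rows.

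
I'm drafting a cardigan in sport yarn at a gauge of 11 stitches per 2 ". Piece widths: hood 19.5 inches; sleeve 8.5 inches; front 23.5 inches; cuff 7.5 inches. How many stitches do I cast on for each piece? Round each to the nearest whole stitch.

Rate = 11/2 = 5.5 sts per in.
hood: 19.5 × 5.5 = 107.25 → 107.
sleeve: 8.5 × 5.5 = 46.75 → 47.
front: 23.5 × 5.5 = 129.25 → 129.
cuff: 7.5 × 5.5 = 41.25 → 41.

hood 107; sleeve 47; front 129; cuff 41.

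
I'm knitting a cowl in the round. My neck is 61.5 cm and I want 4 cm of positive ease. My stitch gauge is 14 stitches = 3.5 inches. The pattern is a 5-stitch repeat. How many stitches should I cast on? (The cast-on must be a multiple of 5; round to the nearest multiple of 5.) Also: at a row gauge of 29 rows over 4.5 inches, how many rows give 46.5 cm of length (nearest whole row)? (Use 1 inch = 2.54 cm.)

Cast on 105 stitches; work 118 rows.

Finished = 61.5 + 4 = 65.5 cm.
65.5 cm × 1/2.54 = 25.79 inches.
14/3.5 = 4 sts per in; 25.79 × 4 = 103.15 sts.
Nearest multiple of 5 → 105.
46.5 cm = 18.31 inches; × 6.444 = 117.98 → 118 rows.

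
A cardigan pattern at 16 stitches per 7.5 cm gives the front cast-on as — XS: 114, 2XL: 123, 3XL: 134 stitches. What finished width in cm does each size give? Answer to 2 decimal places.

16/7.5 = 2.133 sts per cm.
XS: 114 / 2.133 = 53.438 → 53.44 cm.
2XL: 123 / 2.133 = 57.656 → 57.66 cm.
3XL: 134 / 2.133 = 62.812 → 62.81 cm.

XS 53.44 cm; 2XL 57.66 cm; 3XL 62.81 cm.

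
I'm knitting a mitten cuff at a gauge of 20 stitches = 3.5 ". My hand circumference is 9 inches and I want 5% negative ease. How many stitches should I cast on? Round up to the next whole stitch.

CO 49 sts.

Finished = 9 × 0.95 = 8.55 in.
20 / 3.5 = 5.714 sts per inch.
8.55 × 5.714 = 48.86 sts.
→ 49 sts.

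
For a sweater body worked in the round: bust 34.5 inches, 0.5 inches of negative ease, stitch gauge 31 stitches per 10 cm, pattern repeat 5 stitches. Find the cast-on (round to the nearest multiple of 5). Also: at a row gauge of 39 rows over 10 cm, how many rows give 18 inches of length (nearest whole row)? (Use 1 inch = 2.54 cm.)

Cast on 270 stitches; work 178 rows.

Finished = 34.5 − 0.5 = 34 inches.
34 inches × 2.54 = 86.36 cm.
31/10 = 3.1 sts per cm; 86.36 × 3.1 = 267.72 sts.
Nearest multiple of 5 → 270.
18 inches = 45.72 cm; × 3.9 = 178.31 → 178 rows.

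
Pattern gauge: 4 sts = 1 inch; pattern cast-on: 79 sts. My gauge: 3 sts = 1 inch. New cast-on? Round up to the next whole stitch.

Scale factor = 3 / 4 = 0.750.
79 × 3 / 4 = 59.25 sts.
→ 60 sts.

CO 60 sts.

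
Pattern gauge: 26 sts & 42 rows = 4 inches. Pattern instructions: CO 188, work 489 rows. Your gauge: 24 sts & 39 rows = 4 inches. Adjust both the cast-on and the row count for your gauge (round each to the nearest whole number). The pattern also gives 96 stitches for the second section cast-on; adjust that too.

Cast on 174 stitches; work 454 rows; second section cast-on 89 stitches.

Stitches: 188 × 24/26 = 173.54 → 174.
Rows: 489 × 39/42 = 454.07 → 454.
second section cast-on: 96 × 24/26 = 88.62 → 89.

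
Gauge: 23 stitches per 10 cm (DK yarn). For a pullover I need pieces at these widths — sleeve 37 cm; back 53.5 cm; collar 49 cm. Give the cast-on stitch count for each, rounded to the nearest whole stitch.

Rate = 23/10 = 2.3 sts per cm.
sleeve: 37 × 2.3 = 85.10 → 85.
back: 53.5 × 2.3 = 123.05 → 123.
collar: 49 × 2.3 = 112.70 → 113.

sleeve 85; back 123; collar 113.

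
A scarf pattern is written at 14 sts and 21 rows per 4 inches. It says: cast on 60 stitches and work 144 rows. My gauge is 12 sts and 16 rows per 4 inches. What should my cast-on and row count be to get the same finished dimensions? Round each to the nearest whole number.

Stitches: 60 × 12/14 = 51.43 → 51.
Rows: 144 × 16/21 = 109.71 → 110.

Cast on 51 stitches; work 110 rows.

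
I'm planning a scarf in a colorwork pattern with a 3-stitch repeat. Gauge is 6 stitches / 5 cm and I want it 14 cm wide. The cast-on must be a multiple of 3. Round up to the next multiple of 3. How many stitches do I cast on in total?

6 / 5 = 1.2 sts per cm.
14 × 1.2 = 16.80 sts.
Next multiple of 3: 18.

CO 18 sts.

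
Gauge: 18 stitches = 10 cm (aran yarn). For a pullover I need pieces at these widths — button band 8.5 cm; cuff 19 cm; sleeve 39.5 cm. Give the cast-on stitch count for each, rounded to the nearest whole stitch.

button band 15; cuff 34; sleeve 71.

Rate = 18/10 = 1.8 sts per cm.
button band: 8.5 × 1.8 = 15.30 → 15.
cuff: 19 × 1.8 = 34.20 → 34.
sleeve: 39.5 × 1.8 = 71.10 → 71.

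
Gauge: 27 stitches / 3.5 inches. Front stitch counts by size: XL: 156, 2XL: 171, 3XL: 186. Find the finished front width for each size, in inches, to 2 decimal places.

27/3.5 = 7.714 sts per in.
XL: 156 / 7.714 = 20.222 → 20.22 in.
2XL: 171 / 7.714 = 22.167 → 22.17 in.
3XL: 186 / 7.714 = 24.111 → 24.11 in.

XL 20.22 inches; 2XL 22.17 inches; 3XL 24.11 inches.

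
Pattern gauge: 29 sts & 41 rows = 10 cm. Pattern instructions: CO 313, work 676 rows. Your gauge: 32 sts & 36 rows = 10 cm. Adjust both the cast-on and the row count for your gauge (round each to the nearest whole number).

Cast on 345 stitches; work 594 rows.

Stitches: 313 × 32/29 = 345.38 → 345.
Rows: 676 × 36/41 = 593.56 → 594.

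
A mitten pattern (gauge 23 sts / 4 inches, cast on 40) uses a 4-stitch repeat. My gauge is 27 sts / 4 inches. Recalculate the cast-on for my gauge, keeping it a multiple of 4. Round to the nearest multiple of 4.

CO 48 sts.

40 × 27 / 23 = 46.96.
Nearest multiple of 4: 48.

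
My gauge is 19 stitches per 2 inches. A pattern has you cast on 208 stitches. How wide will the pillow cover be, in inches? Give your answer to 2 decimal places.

21.89 inches.

19 stitches / 2 inch = 9.5 stitches per inch.
208 / 9.5 = 21.895 inches.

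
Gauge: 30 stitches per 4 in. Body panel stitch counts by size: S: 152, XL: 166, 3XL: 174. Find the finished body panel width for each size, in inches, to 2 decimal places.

30/4 = 7.5 sts per in.
S: 152 / 7.5 = 20.267 → 20.27 in.
XL: 166 / 7.5 = 22.133 → 22.13 in.
3XL: 174 / 7.5 = 23.200 → 23.20 in.

S 20.27 inches; XL 22.13 inches; 3XL 23.20 inches.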